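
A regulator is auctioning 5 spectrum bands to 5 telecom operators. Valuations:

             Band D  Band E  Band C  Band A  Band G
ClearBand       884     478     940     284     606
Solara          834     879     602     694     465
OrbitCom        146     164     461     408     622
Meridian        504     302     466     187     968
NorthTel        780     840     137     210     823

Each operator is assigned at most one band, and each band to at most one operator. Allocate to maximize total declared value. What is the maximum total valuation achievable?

Maximum total: $3990M

Optimal: ClearBand→Band C ($940M), Solara→Band D ($834M), OrbitCom→Band A ($408M), Meridian→Band G ($968M), NorthTel→Band E ($840M) — total 940+834+408+968+840 = $3990M.
Column-greedy (each band in turn goes to its best remaining operator) gives $3460M, worse by 530.
Next-best assignment: ClearBand→Band C, Solara→Band E, OrbitCom→Band A, Meridian→Band G, NorthTel→Band D = $3975M.
Every other assignment is strictly worse.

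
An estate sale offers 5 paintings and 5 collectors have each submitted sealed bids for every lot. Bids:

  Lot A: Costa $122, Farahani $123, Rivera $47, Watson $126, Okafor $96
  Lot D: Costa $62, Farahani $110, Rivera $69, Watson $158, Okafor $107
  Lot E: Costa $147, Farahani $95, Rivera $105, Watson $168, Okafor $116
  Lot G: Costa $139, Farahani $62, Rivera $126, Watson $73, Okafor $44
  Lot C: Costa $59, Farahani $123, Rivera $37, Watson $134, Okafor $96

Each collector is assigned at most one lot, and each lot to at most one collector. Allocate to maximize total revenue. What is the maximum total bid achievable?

Optimal: Costa→Lot E ($147), Farahani→Lot A ($123), Rivera→Lot G ($126), Watson→Lot D ($158), Okafor→Lot C ($96) — total 147+123+126+158+96 = $650.
Column-greedy (each lot in turn goes to its best remaining collector) gives $605, worse by 45.

Maximum total: $650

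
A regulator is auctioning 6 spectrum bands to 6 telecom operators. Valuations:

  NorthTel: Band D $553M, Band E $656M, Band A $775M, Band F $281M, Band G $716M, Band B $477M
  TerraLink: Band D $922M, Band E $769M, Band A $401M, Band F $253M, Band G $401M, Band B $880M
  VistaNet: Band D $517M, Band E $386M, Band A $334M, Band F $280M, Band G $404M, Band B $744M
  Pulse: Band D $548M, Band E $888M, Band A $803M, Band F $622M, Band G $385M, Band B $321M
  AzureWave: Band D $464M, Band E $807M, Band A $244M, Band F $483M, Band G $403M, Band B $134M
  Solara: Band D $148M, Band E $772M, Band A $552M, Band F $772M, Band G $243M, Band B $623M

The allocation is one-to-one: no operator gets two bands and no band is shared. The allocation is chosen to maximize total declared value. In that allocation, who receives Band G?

Optimal: NorthTel→Band G ($716M), TerraLink→Band D ($922M), VistaNet→Band B ($744M), Pulse→Band A ($803M), AzureWave→Band E ($807M), Solara→Band F ($772M) — total 716+922+744+803+807+772 = $4764M.
Row-greedy (each operator in turn takes its best remaining band) gives $4055M, worse by 709.
NorthTel's own top band is Band A ($775M), but forcing NorthTel→Band A and reassigning the rest optimally gives only $4504M — worse by 260.

NorthTel receives Band G.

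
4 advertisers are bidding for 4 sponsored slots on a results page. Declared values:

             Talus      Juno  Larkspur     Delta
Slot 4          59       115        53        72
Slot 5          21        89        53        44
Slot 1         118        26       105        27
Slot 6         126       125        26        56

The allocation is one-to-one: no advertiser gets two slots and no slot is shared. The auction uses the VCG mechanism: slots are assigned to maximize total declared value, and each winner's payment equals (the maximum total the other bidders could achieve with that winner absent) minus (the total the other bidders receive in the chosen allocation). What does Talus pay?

Talus pays $36.

Efficient allocation: Talus→Slot 6 ($126), Juno→Slot 5 ($89), Larkspur→Slot 1 ($105), Delta→Slot 4 ($72); total welfare W = $392.
Talus receives Slot 6 at value $126, so the others get W − 126 = $266.
Without Talus: best allocation of the remaining 3 bidders over all 4 slots is Juno→Slot 6 ($125), Larkspur→Slot 1 ($105), Delta→Slot 4 ($72), total $302.
VCG payment = (others' best without Talus) − (others' welfare with Talus) = 302 − 266 = $36.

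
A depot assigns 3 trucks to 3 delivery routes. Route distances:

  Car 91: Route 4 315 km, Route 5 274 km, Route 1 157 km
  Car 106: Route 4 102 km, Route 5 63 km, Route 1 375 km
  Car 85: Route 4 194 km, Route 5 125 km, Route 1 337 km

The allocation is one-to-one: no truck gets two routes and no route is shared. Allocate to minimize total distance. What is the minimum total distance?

Min total: 384 km

Treat this as an assignment problem: match each truck to one route.
Optimal: Car 91→Route 1 (157 km), Car 106→Route 4 (102 km), Car 85→Route 5 (125 km) — total 157+102+125 = 384 km.
Min-entry greedy (repeatedly take the single cheapest remaining cell) gives 414 km, worse by 30.
Every other assignment is strictly worse.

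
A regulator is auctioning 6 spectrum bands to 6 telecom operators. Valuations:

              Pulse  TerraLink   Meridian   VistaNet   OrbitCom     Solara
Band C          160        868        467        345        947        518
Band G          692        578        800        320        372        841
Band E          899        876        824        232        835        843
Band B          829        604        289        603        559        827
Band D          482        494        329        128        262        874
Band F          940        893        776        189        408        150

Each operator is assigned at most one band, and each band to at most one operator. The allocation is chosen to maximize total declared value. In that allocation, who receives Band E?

Treat this as an assignment problem: match each operator to one band.
Optimal: Pulse→Band F ($940M), TerraLink→Band E ($876M), Meridian→Band G ($800M), VistaNet→Band B ($603M), OrbitCom→Band C ($947M), Solara→Band D ($874M) — total 940+876+800+603+947+874 = $5040M.
Column-greedy (each band in turn goes to its best remaining operator) gives $3809M, worse by 1231.
Next-best assignment: Pulse→Band E, TerraLink→Band F, Meridian→Band G, VistaNet→Band B, OrbitCom→Band C, Solara→Band D = $5016M.
Checked against all permutations: $5040M is optimal.
TerraLink's own top band is Band F ($893M), but forcing TerraLink→Band F and reassigning the rest optimally gives only $5016M — worse by 24.

TerraLink receives Band E.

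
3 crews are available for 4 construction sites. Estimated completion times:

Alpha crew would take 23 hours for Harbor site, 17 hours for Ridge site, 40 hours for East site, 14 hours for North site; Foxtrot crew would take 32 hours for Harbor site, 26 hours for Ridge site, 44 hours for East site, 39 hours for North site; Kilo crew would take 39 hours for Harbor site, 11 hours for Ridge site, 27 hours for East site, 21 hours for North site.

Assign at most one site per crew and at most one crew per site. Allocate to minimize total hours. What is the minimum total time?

This is a one-to-one assignment (minimum-cost bipartite matching).
Optimal: Alpha crew→North site (14 hours), Foxtrot crew→Harbor site (32 hours), Kilo crew→Ridge site (11 hours) — total 14+32+11 = 57 hours.
Row-greedy (each crew in turn takes its cheapest remaining site) gives 67 hours, worse by 10.

Minimum total: 57 hours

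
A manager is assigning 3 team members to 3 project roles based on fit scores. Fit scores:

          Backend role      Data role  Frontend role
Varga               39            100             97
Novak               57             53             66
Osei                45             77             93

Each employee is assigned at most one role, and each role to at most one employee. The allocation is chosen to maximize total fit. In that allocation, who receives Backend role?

Optimal: Varga→Data role (100 pts), Novak→Backend role (57 pts), Osei→Frontend role (93 pts) — total 100+57+93 = 250 pts.
Row-greedy (each employee in turn takes its best remaining role) gives 211 pts, worse by 39.
No other one-to-one assignment exceeds 250 pts.
Novak's own top role is Frontend role (66 pts), but forcing Novak→Frontend role and reassigning the rest optimally gives only 211 pts — worse by 39.

Novak receives Backend role.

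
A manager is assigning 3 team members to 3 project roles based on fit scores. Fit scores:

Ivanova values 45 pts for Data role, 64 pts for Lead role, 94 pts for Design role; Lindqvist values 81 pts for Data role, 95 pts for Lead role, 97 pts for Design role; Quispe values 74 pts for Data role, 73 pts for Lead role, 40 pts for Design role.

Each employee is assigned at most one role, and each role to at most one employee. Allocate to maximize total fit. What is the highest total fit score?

Maximum total: 263 pts

This is the linear assignment problem.
Optimal: Ivanova→Design role (94 pts), Lindqvist→Lead role (95 pts), Quispe→Data role (74 pts) — total 94+95+74 = 263 pts.
Column-greedy (each role in turn goes to its best remaining employee) gives 248 pts, worse by 15.
Swapping Quispe↔Lindqvist (Quispe→Lead role 73 pts, Lindqvist→Data role 81 pts) loses 15.
Every other assignment is strictly worse.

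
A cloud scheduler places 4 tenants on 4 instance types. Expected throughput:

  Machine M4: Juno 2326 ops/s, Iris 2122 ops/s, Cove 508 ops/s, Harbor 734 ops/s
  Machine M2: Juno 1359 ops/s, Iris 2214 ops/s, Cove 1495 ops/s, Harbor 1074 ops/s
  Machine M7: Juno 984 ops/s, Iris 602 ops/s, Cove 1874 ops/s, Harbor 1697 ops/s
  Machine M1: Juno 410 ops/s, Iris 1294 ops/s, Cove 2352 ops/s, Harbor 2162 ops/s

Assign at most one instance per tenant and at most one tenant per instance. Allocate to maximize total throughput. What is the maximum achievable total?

Optimal: Juno→Machine M4 (2326 ops/s), Iris→Machine M2 (2214 ops/s), Cove→Machine M1 (2352 ops/s), Harbor→Machine M7 (1697 ops/s) — total 2326+2214+2352+1697 = 8589 ops/s.
Column-greedy (each instance in turn goes to its best remaining tenant) gives 8576 ops/s, worse by 13.
Next-best assignment: Juno→Machine M4, Iris→Machine M2, Cove→Machine M7, Harbor→Machine M1 = 8576 ops/s.
No other one-to-one assignment exceeds 8589 ops/s.

Maximum total: 8589 ops/s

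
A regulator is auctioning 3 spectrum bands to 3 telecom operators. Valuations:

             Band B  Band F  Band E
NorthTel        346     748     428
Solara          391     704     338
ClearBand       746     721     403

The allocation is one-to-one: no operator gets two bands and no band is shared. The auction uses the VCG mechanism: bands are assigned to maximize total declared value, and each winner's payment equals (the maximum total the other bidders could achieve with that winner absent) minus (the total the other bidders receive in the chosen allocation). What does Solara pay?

Solara pays $320M.

Efficient allocation: NorthTel→Band E ($428M), Solara→Band F ($704M), ClearBand→Band B ($746M); total welfare W = $1878M.
Solara receives Band F at value $704M, so the others get W − 704 = $1174M.
Without Solara: best allocation of the remaining 2 bidders over all 3 bands is NorthTel→Band F ($748M), ClearBand→Band B ($746M), total $1494M.
VCG payment = (others' best without Solara) − (others' welfare with Solara) = 1494 − 1174 = $320M.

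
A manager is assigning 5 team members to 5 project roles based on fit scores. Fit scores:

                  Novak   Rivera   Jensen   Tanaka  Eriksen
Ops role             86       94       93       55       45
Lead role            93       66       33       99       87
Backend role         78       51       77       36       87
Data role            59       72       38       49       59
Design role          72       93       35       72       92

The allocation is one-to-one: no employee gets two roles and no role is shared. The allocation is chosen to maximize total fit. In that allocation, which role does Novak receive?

Optimal: Novak→Backend role (78 pts), Rivera→Data role (72 pts), Jensen→Ops role (93 pts), Tanaka→Lead role (99 pts), Eriksen→Design role (92 pts) — total 78+72+93+99+92 = 434 pts.
Max-entry greedy (repeatedly take the single best remaining cell) gives 401 pts, worse by 33.
Next-best assignment: Novak→Data role, Rivera→Design role, Jensen→Ops role, Tanaka→Lead role, Eriksen→Backend role = 431 pts.
No other one-to-one assignment exceeds 434 pts.
Novak's own top role is Lead role (93 pts), but forcing Novak→Lead role and reassigning the rest optimally gives only 417 pts — worse by 17.

Novak receives Backend role.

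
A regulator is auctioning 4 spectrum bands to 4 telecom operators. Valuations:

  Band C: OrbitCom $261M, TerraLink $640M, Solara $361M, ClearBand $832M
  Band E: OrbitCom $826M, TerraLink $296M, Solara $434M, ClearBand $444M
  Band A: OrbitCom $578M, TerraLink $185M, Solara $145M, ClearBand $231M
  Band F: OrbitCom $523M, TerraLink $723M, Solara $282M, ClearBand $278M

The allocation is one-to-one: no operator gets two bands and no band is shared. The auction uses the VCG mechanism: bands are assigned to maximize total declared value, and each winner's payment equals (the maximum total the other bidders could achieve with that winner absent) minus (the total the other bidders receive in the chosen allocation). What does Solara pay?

Solara pays $248M.

Efficient allocation: OrbitCom→Band A ($578M), TerraLink→Band F ($723M), Solara→Band E ($434M), ClearBand→Band C ($832M); total welfare W = $2567M.
Solara receives Band E at value $434M, so the others get W − 434 = $2133M.
Without Solara: best allocation of the remaining 3 bidders over all 4 bands is OrbitCom→Band E ($826M), TerraLink→Band F ($723M), ClearBand→Band C ($832M), total $2381M.
VCG payment = (others' best without Solara) − (others' welfare with Solara) = 2381 − 2133 = $248M.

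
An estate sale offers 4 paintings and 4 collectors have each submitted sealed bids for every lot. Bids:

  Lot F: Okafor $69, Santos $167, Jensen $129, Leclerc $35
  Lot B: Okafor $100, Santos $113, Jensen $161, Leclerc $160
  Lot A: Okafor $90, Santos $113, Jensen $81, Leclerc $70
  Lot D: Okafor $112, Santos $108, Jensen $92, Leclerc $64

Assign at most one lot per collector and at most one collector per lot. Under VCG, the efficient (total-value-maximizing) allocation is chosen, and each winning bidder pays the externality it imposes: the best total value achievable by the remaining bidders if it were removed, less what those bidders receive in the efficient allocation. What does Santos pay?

Santos pays $48.

Efficient allocation: Okafor→Lot D ($112), Santos→Lot F ($167), Jensen→Lot A ($81), Leclerc→Lot B ($160); total welfare W = $520.
Santos receives Lot F at value $167, so the others get W − 167 = $353.
Without Santos: best allocation of the remaining 3 bidders over all 4 lots is Okafor→Lot D ($112), Jensen→Lot F ($129), Leclerc→Lot B ($160), total $401.
VCG payment = (others' best without Santos) − (others' welfare with Santos) = 401 − 353 = $48.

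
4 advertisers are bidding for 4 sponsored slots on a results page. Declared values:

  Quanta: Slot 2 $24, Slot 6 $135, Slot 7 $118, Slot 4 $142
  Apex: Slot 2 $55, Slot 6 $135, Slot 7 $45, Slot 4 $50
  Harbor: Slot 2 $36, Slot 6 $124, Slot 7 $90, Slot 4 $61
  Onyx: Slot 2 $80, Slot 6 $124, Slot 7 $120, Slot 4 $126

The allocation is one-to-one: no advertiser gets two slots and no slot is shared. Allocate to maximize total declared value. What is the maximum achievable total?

Optimal: Quanta→Slot 4 ($142), Apex→Slot 6 ($135), Harbor→Slot 7 ($90), Onyx→Slot 2 ($80) — total 142+135+90+80 = $447.
Max-entry greedy (repeatedly take the single best remaining cell) gives $433, worse by 14.
Next-best assignment: Quanta→Slot 4, Apex→Slot 2, Harbor→Slot 6, Onyx→Slot 7 = $441.
Checked against all permutations: $447 is optimal.

Maximum total: $447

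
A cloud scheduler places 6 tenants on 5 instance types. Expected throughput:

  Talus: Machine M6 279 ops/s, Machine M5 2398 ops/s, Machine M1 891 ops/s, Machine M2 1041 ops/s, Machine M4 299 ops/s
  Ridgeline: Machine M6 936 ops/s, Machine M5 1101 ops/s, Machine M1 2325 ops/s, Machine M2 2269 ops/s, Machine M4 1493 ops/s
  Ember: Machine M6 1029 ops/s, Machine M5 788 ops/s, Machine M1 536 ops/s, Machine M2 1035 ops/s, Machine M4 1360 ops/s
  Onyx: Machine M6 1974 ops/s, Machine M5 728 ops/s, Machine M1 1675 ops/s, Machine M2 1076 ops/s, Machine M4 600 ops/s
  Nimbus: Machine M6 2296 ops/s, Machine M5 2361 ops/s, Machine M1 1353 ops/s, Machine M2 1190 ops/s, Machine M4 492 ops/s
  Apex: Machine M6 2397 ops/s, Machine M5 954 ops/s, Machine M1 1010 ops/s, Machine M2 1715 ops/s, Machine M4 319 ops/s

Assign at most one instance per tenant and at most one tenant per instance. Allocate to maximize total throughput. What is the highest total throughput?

Optimal: Apex→Machine M6 (2397 ops/s), Talus→Machine M5 (2398 ops/s), Onyx→Machine M1 (1675 ops/s), Ridgeline→Machine M2 (2269 ops/s), Ember→Machine M4 (1360 ops/s) — total 2397+2398+1675+2269+1360 = 10099 ops/s.
Checked against all permutations: 10099 ops/s is optimal.

Max total: 10099 ops/s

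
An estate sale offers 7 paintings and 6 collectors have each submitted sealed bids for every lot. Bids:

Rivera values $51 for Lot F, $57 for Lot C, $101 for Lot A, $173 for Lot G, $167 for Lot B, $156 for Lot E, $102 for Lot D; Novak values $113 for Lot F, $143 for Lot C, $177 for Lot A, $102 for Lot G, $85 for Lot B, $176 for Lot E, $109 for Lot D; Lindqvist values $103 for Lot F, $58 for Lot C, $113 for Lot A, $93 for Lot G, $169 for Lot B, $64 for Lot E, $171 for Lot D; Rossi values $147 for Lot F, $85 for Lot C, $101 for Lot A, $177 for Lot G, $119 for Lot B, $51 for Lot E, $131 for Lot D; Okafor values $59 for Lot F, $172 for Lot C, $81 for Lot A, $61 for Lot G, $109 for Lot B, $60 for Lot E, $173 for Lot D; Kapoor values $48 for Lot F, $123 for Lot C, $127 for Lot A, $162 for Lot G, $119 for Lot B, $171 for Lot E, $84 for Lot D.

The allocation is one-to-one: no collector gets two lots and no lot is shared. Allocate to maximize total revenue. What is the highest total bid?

Max total: $1035

Optimal: Rivera→Lot B ($167), Novak→Lot A ($177), Lindqvist→Lot D ($171), Rossi→Lot G ($177), Okafor→Lot C ($172), Kapoor→Lot E ($171) — total 167+177+171+177+172+171 = $1035.
Row-greedy (each collector in turn takes its best remaining lot) gives $1011, worse by 24.
Next-best assignment: Rivera→Lot G, Novak→Lot A, Lindqvist→Lot D, Rossi→Lot F, Okafor→Lot C, Kapoor→Lot E = $1011.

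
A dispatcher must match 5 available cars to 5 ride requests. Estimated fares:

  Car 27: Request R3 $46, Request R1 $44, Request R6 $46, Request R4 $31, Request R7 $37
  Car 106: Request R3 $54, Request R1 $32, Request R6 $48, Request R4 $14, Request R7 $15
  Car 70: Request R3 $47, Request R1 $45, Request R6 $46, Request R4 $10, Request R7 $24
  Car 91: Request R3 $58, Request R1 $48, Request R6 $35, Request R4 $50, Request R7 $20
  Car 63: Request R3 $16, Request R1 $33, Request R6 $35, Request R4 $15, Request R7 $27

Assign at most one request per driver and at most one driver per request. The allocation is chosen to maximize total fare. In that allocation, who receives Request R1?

Car 70 receives Request R1.

This is the linear assignment problem.
Optimal: Car 27→Request R6 ($46), Car 106→Request R3 ($54), Car 70→Request R1 ($45), Car 91→Request R4 ($50), Car 63→Request R7 ($27) — total 46+54+45+50+27 = $222.
Row-greedy (each driver in turn takes its best remaining request) gives $216, worse by 6.
Car 70's own top request is Request R3 ($47), but forcing Car 70→Request R3 and reassigning the rest optimally gives only $216 — worse by 6.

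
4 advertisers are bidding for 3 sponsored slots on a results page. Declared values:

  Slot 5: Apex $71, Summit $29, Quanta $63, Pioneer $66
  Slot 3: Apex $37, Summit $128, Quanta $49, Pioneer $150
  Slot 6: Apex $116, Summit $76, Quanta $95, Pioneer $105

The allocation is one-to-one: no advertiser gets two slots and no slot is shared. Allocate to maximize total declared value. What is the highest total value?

This is the linear assignment problem.
Optimal: Quanta→Slot 5 ($63), Pioneer→Slot 3 ($150), Apex→Slot 6 ($116) — total 63+150+116 = $329.

Maximum total: $329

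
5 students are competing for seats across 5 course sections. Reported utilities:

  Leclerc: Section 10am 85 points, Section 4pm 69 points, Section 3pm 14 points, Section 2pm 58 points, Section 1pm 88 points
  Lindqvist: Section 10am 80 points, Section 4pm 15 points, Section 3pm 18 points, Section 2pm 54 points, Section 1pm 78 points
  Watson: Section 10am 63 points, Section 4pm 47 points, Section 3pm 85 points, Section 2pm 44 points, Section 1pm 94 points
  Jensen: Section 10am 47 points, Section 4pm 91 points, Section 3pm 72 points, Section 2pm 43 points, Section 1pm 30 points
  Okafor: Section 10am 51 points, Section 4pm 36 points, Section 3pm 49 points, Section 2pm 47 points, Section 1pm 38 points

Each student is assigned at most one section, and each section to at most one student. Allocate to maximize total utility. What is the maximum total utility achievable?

Optimal: Leclerc→Section 1pm (88 points), Lindqvist→Section 10am (80 points), Watson→Section 3pm (85 points), Jensen→Section 4pm (91 points), Okafor→Section 2pm (47 points) — total 88+80+85+91+47 = 391 points.
Max-entry greedy (repeatedly take the single best remaining cell) gives 373 points, worse by 18.
Swapping Lindqvist↔Jensen (Lindqvist→Section 4pm 15 points, Jensen→Section 10am 47 points) loses 109.
Checked against all permutations: 391 points is optimal.

Maximum total: 391 points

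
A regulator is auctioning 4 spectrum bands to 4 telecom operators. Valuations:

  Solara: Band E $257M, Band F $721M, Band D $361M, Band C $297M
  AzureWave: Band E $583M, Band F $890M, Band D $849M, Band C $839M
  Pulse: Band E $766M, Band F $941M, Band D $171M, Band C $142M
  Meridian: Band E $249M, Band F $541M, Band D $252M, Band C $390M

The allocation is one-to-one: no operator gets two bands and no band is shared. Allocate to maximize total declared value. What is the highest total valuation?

Optimal: Solara→Band F ($721M), AzureWave→Band D ($849M), Pulse→Band E ($766M), Meridian→Band C ($390M) — total 721+849+766+390 = $2726M.
Column-greedy (each band in turn goes to its best remaining operator) gives $2407M, worse by 319.
Next-best assignment: Solara→Band F, AzureWave→Band C, Pulse→Band E, Meridian→Band D = $2578M.
Checked against all permutations: $2726M is optimal.

Max total: $2726M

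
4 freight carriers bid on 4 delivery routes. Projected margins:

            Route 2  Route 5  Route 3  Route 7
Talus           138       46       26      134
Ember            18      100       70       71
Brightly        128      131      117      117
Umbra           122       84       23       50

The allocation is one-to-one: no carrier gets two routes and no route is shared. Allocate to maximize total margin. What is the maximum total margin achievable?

Max total: $473k

Optimal: Talus→Route 7 ($134k), Ember→Route 5 ($100k), Brightly→Route 3 ($117k), Umbra→Route 2 ($122k) — total 134+100+117+122 = $473k.
Column-greedy (each route in turn goes to its best remaining carrier) gives $389k, worse by 84.
Every other assignment is strictly worse.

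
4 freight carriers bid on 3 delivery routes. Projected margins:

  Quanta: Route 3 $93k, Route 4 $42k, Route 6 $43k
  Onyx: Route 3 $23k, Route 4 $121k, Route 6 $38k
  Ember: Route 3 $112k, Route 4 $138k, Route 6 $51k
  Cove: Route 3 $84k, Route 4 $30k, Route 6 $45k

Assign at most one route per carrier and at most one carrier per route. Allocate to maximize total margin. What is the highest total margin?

Max total: $278k

This is the linear assignment problem.
Optimal: Ember→Route 3 ($112k), Onyx→Route 4 ($121k), Cove→Route 6 ($45k) — total 112+121+45 = $278k.
Row-greedy (each carrier in turn takes its best remaining route) gives $265k, worse by 13.
Checked against all permutations: $278k is optimal.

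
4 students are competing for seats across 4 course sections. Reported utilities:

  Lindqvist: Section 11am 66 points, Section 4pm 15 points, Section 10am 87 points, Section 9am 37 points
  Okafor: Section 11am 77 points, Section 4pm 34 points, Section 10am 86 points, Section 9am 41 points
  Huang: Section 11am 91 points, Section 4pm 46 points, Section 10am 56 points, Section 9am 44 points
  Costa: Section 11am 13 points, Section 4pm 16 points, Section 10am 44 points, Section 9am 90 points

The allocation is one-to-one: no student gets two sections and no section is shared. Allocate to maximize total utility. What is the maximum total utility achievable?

This is a one-to-one assignment (maximum-weight bipartite matching).
Optimal: Lindqvist→Section 10am (87 points), Okafor→Section 4pm (34 points), Huang→Section 11am (91 points), Costa→Section 9am (90 points) — total 87+34+91+90 = 302 points.
Row-greedy (each student in turn takes its best remaining section) gives 300 points, worse by 2.
Swapping Okafor↔Costa (Okafor→Section 9am 41 points, Costa→Section 4pm 16 points) loses 67.
Checked against all permutations: 302 points is optimal.

Maximum total: 302 points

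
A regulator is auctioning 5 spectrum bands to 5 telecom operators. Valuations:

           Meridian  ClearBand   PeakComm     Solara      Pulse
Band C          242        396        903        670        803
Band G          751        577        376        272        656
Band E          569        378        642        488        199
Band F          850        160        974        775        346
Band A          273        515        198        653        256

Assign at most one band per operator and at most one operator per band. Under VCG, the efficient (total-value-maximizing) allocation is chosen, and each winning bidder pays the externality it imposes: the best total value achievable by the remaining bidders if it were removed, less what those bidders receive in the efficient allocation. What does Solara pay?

Solara pays $120M.

Efficient allocation: Meridian→Band E ($569M), ClearBand→Band G ($577M), PeakComm→Band F ($974M), Solara→Band A ($653M), Pulse→Band C ($803M); total welfare W = $3576M.
Solara receives Band A at value $653M, so the others get W − 653 = $2923M.
Without Solara: best allocation of the remaining 4 bidders over all 5 bands is Meridian→Band G ($751M), ClearBand→Band A ($515M), PeakComm→Band F ($974M), Pulse→Band C ($803M), total $3043M.
VCG payment = (others' best without Solara) − (others' welfare with Solara) = 3043 − 2923 = $120M.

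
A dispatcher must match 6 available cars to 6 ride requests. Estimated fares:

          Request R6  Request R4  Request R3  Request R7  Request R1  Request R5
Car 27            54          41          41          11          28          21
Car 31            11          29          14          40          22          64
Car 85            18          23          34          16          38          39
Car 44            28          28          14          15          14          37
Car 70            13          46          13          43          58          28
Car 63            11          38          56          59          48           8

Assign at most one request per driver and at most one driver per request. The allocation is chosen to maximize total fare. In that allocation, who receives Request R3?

Car 85 receives Request R3.

Optimal: Car 27→Request R6 ($54), Car 31→Request R5 ($64), Car 85→Request R3 ($34), Car 44→Request R4 ($28), Car 70→Request R1 ($58), Car 63→Request R7 ($59) — total 54+64+34+28+58+59 = $297.
Column-greedy (each request in turn goes to its best remaining driver) gives $271, worse by 26.
Next-best assignment: Car 27→Request R4, Car 31→Request R5, Car 85→Request R3, Car 44→Request R6, Car 70→Request R1, Car 63→Request R7 = $284.
Swapping Car 27↔Car 70 (Car 27→Request R1 $28, Car 70→Request R6 $13) loses 71.
Car 85's own top request is Request R5 ($39), but forcing Car 85→Request R5 and reassigning the rest optimally gives only $275 — worse by 22.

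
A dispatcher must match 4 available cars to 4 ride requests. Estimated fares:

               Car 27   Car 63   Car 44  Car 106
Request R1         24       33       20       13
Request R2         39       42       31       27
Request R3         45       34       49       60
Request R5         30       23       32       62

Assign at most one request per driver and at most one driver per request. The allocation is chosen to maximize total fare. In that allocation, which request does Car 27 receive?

Car 27 receives Request R2.

This is the linear assignment problem.
Optimal: Car 27→Request R2 ($39), Car 63→Request R1 ($33), Car 44→Request R3 ($49), Car 106→Request R5 ($62) — total 39+33+49+62 = $183.
Max-entry greedy (repeatedly take the single best remaining cell) gives $177, worse by 6.
Car 27's own top request is Request R3 ($45), but forcing Car 27→Request R3 and reassigning the rest optimally gives only $171 — worse by 12.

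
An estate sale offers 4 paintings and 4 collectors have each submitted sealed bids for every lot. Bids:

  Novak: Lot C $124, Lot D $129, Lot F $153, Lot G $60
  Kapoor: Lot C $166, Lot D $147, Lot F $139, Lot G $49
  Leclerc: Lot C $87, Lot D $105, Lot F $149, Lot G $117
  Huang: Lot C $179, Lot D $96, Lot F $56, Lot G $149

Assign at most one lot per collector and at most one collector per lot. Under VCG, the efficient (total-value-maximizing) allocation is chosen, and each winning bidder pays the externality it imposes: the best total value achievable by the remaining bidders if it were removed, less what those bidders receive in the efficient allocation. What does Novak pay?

Efficient allocation: Novak→Lot F ($153), Kapoor→Lot D ($147), Leclerc→Lot G ($117), Huang→Lot C ($179); total welfare W = $596.
Novak receives Lot F at value $153, so the others get W − 153 = $443.
Without Novak: best allocation of the remaining 3 bidders over all 4 lots is Kapoor→Lot D ($147), Leclerc→Lot F ($149), Huang→Lot C ($179), total $475.
VCG payment = (others' best without Novak) − (others' welfare with Novak) = 475 − 443 = $32.

Novak pays $32.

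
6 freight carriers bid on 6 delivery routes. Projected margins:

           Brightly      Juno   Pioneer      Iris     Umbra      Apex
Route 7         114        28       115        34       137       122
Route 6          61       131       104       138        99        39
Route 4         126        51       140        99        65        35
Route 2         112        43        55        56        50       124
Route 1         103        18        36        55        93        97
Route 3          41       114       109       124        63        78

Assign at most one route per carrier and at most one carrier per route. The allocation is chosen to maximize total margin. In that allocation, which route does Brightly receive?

Optimal: Brightly→Route 1 ($103k), Juno→Route 6 ($131k), Pioneer→Route 4 ($140k), Iris→Route 3 ($124k), Umbra→Route 7 ($137k), Apex→Route 2 ($124k) — total 103+131+140+124+137+124 = $759k.
Max-entry greedy (repeatedly take the single best remaining cell) gives $756k, worse by 3.
Checked against all permutations: $759k is optimal.
Brightly's own top route is Route 4 ($126k), but forcing Brightly→Route 4 and reassigning the rest optimally gives only $713k — worse by 46.

Brightly receives Route 1.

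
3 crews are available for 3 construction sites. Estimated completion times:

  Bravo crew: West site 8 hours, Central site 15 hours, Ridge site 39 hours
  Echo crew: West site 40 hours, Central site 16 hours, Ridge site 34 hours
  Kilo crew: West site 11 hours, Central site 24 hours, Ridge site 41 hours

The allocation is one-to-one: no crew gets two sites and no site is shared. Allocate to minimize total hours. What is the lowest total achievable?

Minimum total: 60 hours

Optimal: Bravo crew→Central site (15 hours), Echo crew→Ridge site (34 hours), Kilo crew→West site (11 hours) — total 15+34+11 = 60 hours.
Min-entry greedy (repeatedly take the single cheapest remaining cell) gives 65 hours, worse by 5.
Next-best assignment: Bravo crew→West site, Echo crew→Central site, Kilo crew→Ridge site = 65 hours.
Every other assignment is strictly worse.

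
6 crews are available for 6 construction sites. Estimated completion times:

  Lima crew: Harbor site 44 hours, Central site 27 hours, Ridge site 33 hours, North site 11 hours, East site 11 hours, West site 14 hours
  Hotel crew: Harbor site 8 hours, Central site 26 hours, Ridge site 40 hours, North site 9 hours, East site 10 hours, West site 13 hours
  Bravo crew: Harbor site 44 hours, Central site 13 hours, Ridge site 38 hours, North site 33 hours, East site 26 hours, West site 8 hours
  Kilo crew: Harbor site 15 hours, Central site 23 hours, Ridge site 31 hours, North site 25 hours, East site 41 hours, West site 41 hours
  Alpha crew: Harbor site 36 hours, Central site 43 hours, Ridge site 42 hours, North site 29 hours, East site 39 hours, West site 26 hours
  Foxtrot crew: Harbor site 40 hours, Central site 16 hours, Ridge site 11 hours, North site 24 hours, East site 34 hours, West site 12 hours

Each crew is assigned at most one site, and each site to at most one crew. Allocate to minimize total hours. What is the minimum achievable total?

Min total: 85 hours

Optimal: Lima crew→East site (11 hours), Hotel crew→North site (9 hours), Bravo crew→Central site (13 hours), Kilo crew→Harbor site (15 hours), Alpha crew→West site (26 hours), Foxtrot crew→Ridge site (11 hours) — total 11+9+13+15+26+11 = 85 hours.
Column-greedy (each site in turn goes to its cheapest remaining crew) gives 123 hours, worse by 38.
Next-best assignment: Lima crew→North site, Hotel crew→East site, Bravo crew→Central site, Kilo crew→Harbor site, Alpha crew→West site, Foxtrot crew→Ridge site = 86 hours.
Swapping Alpha crew↔Hotel crew (Alpha crew→North site 29 hours, Hotel crew→West site 13 hours) adds 7.
No other one-to-one assignment undercuts 85 hours.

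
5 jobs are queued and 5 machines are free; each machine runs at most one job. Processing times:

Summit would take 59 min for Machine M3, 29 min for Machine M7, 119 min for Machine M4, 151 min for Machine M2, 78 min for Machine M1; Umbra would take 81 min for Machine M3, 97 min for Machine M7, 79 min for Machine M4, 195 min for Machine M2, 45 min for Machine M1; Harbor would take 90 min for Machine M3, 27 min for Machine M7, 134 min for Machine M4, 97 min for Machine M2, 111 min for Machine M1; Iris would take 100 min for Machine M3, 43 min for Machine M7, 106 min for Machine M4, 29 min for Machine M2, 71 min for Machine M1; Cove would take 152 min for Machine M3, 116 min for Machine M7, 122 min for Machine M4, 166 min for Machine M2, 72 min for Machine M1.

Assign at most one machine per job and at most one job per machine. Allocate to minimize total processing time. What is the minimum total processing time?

Minimum total: 266 min

Optimal: Summit→Machine M3 (59 min), Umbra→Machine M4 (79 min), Harbor→Machine M7 (27 min), Iris→Machine M2 (29 min), Cove→Machine M1 (72 min) — total 59+79+27+29+72 = 266 min.
Min-entry greedy (repeatedly take the single cheapest remaining cell) gives 282 min, worse by 16.
Next-best assignment: Summit→Machine M3, Umbra→Machine M1, Harbor→Machine M7, Iris→Machine M2, Cove→Machine M4 = 282 min.
No other one-to-one assignment undercuts 266 min.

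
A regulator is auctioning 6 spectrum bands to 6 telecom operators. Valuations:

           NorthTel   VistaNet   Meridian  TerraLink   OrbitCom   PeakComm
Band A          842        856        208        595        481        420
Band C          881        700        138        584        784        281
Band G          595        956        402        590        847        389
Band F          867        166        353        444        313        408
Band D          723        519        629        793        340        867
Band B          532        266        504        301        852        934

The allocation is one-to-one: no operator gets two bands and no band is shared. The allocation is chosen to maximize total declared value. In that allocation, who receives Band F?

NorthTel receives Band F.

This is the linear assignment problem.
Optimal: NorthTel→Band F ($867M), VistaNet→Band G ($956M), Meridian→Band D ($629M), TerraLink→Band A ($595M), OrbitCom→Band C ($784M), PeakComm→Band B ($934M) — total 867+956+629+595+784+934 = $4765M.
Max-entry greedy (repeatedly take the single best remaining cell) gives $4398M, worse by 367.
Checked against all permutations: $4765M is optimal.
NorthTel's own top band is Band C ($881M), but forcing NorthTel→Band C and reassigning the rest optimally gives only $4664M — worse by 101.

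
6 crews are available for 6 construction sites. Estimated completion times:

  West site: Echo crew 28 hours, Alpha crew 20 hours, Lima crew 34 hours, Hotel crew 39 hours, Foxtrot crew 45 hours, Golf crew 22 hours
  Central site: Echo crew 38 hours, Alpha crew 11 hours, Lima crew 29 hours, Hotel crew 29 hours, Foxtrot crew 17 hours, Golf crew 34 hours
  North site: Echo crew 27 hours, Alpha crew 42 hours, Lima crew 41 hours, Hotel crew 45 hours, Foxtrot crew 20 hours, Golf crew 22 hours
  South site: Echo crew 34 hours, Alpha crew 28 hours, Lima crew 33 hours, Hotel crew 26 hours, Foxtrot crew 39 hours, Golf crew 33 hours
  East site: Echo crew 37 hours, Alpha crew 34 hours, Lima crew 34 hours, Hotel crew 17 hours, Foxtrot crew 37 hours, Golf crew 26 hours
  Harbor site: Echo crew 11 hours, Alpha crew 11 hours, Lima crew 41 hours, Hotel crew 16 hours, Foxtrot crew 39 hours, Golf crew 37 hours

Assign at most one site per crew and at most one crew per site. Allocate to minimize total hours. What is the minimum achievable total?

Min total: 114 hours

Optimal: Echo crew→Harbor site (11 hours), Alpha crew→Central site (11 hours), Lima crew→South site (33 hours), Hotel crew→East site (17 hours), Foxtrot crew→North site (20 hours), Golf crew→West site (22 hours) — total 11+11+33+17+20+22 = 114 hours.
Column-greedy (each site in turn goes to its cheapest remaining crew) gives 130 hours, worse by 16.
Next-best assignment: Echo crew→Harbor site, Alpha crew→West site, Lima crew→South site, Hotel crew→East site, Foxtrot crew→Central site, Golf crew→North site = 120 hours.
Swapping Lima crew↔Echo crew (Lima crew→Harbor site 41 hours, Echo crew→South site 34 hours) adds 31.
Every other assignment is strictly worse.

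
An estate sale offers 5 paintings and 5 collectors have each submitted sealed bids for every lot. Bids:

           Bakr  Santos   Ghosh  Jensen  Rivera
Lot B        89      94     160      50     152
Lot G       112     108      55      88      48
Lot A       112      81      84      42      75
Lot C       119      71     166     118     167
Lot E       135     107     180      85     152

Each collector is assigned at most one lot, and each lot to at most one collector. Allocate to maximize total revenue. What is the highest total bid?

Treat this as an assignment problem: match each collector to one lot.
Optimal: Bakr→Lot A ($112), Santos→Lot G ($108), Ghosh→Lot E ($180), Jensen→Lot C ($118), Rivera→Lot B ($152) — total 112+108+180+118+152 = $670.
Max-entry greedy (repeatedly take the single best remaining cell) gives $595, worse by 75.
Next-best assignment: Bakr→Lot A, Santos→Lot G, Ghosh→Lot B, Jensen→Lot C, Rivera→Lot E = $650.
Checked against all permutations: $670 is optimal.

Maximum total: $670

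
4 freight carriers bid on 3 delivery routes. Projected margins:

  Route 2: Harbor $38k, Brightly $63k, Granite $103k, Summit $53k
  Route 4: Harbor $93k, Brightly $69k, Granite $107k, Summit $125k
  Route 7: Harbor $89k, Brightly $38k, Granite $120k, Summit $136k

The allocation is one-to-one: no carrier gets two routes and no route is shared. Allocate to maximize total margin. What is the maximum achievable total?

Max total: $332k

Optimal: Granite→Route 2 ($103k), Harbor→Route 4 ($93k), Summit→Route 7 ($136k) — total 103+93+136 = $332k.
Max-entry greedy (repeatedly take the single best remaining cell) gives $306k, worse by 26.
Swapping Summit↔Harbor (Summit→Route 4 $125k, Harbor→Route 7 $89k) loses 15.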